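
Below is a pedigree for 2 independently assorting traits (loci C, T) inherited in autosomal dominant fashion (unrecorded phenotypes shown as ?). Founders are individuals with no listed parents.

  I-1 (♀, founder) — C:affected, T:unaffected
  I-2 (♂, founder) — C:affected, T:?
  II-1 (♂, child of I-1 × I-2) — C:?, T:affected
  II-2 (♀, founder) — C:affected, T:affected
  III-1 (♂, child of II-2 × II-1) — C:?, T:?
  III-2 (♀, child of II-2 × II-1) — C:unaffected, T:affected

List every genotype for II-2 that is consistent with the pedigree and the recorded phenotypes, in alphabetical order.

C/I-1 aff ·: Cc|CC
C/I-2 aff ·: Cc|CC
C/II-1 ? I-1×I-2: cc|Cc
C/II-2 aff ·: Cc
C/III-1 ? II-2×II-1: cc|Cc|CC
C/III-2 un II-2×II-1: cc
⇒ C over [I-1,I-2,II-1,II-2,III-1,III-2]: 11 consistent
T/I-1 un ·: tt
T/I-2 ? ·: Tt|TT
T/II-1 aff I-1×I-2: Tt
T/II-2 aff ·: Tt|TT
T/III-1 ? II-2×II-1: tt|Tt|TT
T/III-2 aff II-2×II-1: Tt|TT
⇒ T over [I-1,I-2,II-1,II-2,III-1,III-2]: 20 consistent

II-2 ∈ {Cc TT, Cc Tt}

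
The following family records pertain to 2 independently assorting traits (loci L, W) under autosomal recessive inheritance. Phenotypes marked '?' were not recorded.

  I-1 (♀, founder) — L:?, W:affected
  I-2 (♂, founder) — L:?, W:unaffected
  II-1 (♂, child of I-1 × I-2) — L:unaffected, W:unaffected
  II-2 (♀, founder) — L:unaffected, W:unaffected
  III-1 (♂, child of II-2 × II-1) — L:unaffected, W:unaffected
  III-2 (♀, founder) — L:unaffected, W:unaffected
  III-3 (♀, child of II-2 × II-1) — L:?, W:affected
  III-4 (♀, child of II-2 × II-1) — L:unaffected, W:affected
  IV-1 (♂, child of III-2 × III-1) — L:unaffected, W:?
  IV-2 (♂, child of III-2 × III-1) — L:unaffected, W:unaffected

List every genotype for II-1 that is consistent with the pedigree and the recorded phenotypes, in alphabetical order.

L/I-1 ? ·: LL|Ll|ll
L/I-2 ? ·: LL|Ll|ll
L/II-1 un I-1×I-2: LL|Ll
L/II-2 un ·: LL|Ll
L/III-1 un II-2×II-1: LL|Ll
L/III-2 un ·: LL|Ll
L/III-3 ? II-2×II-1: LL|Ll|ll
L/III-4 un II-2×II-1: LL|Ll
L/IV-1 un III-2×III-1: LL|Ll
L/IV-2 un III-2×III-1: LL|Ll
⇒ L over [I-1,I-2,II-1,II-2,III-1,III-2,III-3,III-4,IV-1,IV-2]: 1138 consistent
W/I-1 aff ·: ww
W/I-2 un ·: WW|Ww
W/II-1 un I-1×I-2: Ww
W/II-2 un ·: Ww
W/III-1 un II-2×II-1: WW|Ww
W/III-2 un ·: WW|Ww
W/III-3 aff II-2×II-1: ww
W/III-4 aff II-2×II-1: ww
W/IV-1 ? III-2×III-1: WW|Ww|ww
W/IV-2 un III-2×III-1: WW|Ww
⇒ W over [I-1,I-2,II-1,II-2,III-1,III-2,III-3,III-4,IV-1,IV-2]: 30 consistent

II-1 ∈ {LL Ww, Ll Ww}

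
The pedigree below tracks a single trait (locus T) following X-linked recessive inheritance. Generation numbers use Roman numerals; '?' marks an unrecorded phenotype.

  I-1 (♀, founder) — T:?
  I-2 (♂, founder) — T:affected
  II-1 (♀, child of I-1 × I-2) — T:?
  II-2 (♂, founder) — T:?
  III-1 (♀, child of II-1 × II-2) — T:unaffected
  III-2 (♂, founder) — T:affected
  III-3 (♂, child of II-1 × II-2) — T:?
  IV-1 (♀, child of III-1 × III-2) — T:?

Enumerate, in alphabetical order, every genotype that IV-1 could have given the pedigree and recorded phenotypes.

T/I-1 ? ·: X^TX^T|X^TX^t|X^tX^t
T/I-2 aff ·: X^tY
T/II-1 ? I-1×I-2: X^TX^t|X^tX^t
T/II-2 ? ·: X^TY|X^tY
T/III-1 un II-1×II-2: X^TX^T|X^TX^t
T/III-2 aff ·: X^tY
T/III-3 ? II-1×II-2: X^TY|X^tY
T/IV-1 ? III-1×III-2: X^TX^t|X^tX^t
⇒ T over [I-1,I-2,II-1,II-2,III-1,III-2,III-3,IV-1]: 24 consistent

IV-1 ∈ {X^TX^t, X^tX^t}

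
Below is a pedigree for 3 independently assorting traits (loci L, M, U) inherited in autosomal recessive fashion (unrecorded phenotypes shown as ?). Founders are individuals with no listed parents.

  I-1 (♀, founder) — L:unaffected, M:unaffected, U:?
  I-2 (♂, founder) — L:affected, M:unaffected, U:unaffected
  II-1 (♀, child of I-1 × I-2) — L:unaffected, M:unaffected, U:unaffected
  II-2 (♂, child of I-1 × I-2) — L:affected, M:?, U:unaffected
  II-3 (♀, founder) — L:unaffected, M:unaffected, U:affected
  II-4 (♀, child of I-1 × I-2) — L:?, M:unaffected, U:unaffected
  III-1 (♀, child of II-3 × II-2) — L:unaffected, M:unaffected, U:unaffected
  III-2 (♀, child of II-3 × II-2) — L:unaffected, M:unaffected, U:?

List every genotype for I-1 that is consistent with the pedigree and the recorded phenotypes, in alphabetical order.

L/I-1 un ·: Ll
L/I-2 aff ·: ll
L/II-1 un I-1×I-2: Ll
L/II-2 aff I-1×I-2: ll
L/II-3 un ·: LL|Ll
L/II-4 ? I-1×I-2: Ll|ll
L/III-1 un II-3×II-2: Ll
L/III-2 un II-3×II-2: Ll
⇒ L over [I-1,I-2,II-1,II-2,II-3,II-4,III-1,III-2]: 4 consistent
M/I-1 un ·: MM|Mm
M/I-2 un ·: MM|Mm
M/II-1 un I-1×I-2: MM|Mm
M/II-2 ? I-1×I-2: MM|Mm|mm
M/II-3 un ·: MM|Mm
M/II-4 un I-1×I-2: MM|Mm
M/III-1 un II-3×II-2: MM|Mm
M/III-2 un II-3×II-2: MM|Mm
⇒ M over [I-1,I-2,II-1,II-2,II-3,II-4,III-1,III-2]: 169 consistent
U/I-1 ? ·: UU|Uu|uu
U/I-2 un ·: UU|Uu
U/II-1 un I-1×I-2: UU|Uu
U/II-2 un I-1×I-2: UU|Uu
U/II-3 aff ·: uu
U/II-4 un I-1×I-2: UU|Uu
U/III-1 un II-3×II-2: Uu
U/III-2 ? II-3×II-2: Uu|uu
⇒ U over [I-1,I-2,II-1,II-2,II-3,II-4,III-1,III-2]: 41 consistent

I-1 ∈ {Ll MM UU, Ll MM Uu, Ll MM uu, Ll Mm UU, Ll Mm Uu, Ll Mm uu}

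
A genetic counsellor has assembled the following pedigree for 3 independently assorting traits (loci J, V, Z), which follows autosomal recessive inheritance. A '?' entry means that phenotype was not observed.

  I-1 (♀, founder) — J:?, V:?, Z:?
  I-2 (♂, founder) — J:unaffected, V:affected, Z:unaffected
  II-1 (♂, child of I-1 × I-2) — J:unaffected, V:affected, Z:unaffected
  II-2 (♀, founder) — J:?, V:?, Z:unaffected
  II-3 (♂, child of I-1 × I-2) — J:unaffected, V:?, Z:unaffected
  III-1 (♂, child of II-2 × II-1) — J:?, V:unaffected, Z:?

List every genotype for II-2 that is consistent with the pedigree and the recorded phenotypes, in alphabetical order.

II-2 ∈ {JJ VV ZZ, JJ VV Zz, JJ Vv ZZ, JJ Vv Zz, Jj VV ZZ, Jj VV Zz, Jj Vv ZZ, Jj Vv Zz, jj VV ZZ, jj VV Zz, jj Vv ZZ, jj Vv Zz}

J/I-1 ? ·: JJ|Jj|jj
J/I-2 un ·: JJ|Jj
J/II-1 un I-1×I-2: JJ|Jj
J/II-2 ? ·: JJ|Jj|jj
J/II-3 un I-1×I-2: JJ|Jj
J/III-1 ? II-2×II-1: JJ|Jj|jj
⇒ J over [I-1,I-2,II-1,II-2,II-3,III-1]: 84 consistent
V/I-1 ? ·: Vv|vv
V/I-2 aff ·: vv
V/II-1 aff I-1×I-2: vv
V/II-2 ? ·: VV|Vv
V/II-3 ? I-1×I-2: Vv|vv
V/III-1 un II-2×II-1: Vv
⇒ V over [I-1,I-2,II-1,II-2,II-3,III-1]: 6 consistent
Z/I-1 ? ·: ZZ|Zz|zz
Z/I-2 un ·: ZZ|Zz
Z/II-1 un I-1×I-2: ZZ|Zz
Z/II-2 un ·: ZZ|Zz
Z/II-3 un I-1×I-2: ZZ|Zz
Z/III-1 ? II-2×II-1: ZZ|Zz|zz
⇒ Z over [I-1,I-2,II-1,II-2,II-3,III-1]: 61 consistent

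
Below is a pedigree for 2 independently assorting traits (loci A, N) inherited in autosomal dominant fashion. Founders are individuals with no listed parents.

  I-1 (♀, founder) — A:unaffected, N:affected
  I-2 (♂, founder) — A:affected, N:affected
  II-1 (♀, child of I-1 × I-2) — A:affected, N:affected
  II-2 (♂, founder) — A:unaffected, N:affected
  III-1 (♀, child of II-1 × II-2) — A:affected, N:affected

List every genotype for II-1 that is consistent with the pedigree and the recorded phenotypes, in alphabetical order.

A/I-1 un ·: aa
A/I-2 aff ·: Aa|AA
A/II-1 aff I-1×I-2: Aa
A/II-2 un ·: aa
A/III-1 aff II-1×II-2: Aa
⇒ A over [I-1,I-2,II-1,II-2,III-1]: 2 consistent
N/I-1 aff ·: Nn|NN
N/I-2 aff ·: Nn|NN
N/II-1 aff I-1×I-2: Nn|NN
N/II-2 aff ·: Nn|NN
N/III-1 aff II-1×II-2: Nn|NN
⇒ N over [I-1,I-2,II-1,II-2,III-1]: 24 consistent

II-1 ∈ {Aa NN, Aa Nn}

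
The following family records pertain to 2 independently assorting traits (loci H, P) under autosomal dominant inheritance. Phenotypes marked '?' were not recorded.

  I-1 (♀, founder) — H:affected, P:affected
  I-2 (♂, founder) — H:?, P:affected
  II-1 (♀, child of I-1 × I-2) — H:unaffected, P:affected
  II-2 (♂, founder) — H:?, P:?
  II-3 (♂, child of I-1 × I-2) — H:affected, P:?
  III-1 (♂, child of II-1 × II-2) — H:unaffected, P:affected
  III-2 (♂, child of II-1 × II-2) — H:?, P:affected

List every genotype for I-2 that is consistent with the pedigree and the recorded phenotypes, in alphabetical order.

H/I-1 aff ·: Hh
H/I-2 ? ·: hh|Hh
H/II-1 un I-1×I-2: hh
H/II-2 ? ·: hh|Hh
H/II-3 aff I-1×I-2: Hh|HH
H/III-1 un II-1×II-2: hh
H/III-2 ? II-1×II-2: hh|Hh
⇒ H over [I-1,I-2,II-1,II-2,II-3,III-1,III-2]: 9 consistent
P/I-1 aff ·: Pp|PP
P/I-2 aff ·: Pp|PP
P/II-1 aff I-1×I-2: Pp|PP
P/II-2 ? ·: pp|Pp|PP
P/II-3 ? I-1×I-2: pp|Pp|PP
P/III-1 aff II-1×II-2: Pp|PP
P/III-2 aff II-1×II-2: Pp|PP
⇒ P over [I-1,I-2,II-1,II-2,II-3,III-1,III-2]: 111 consistent

I-2 ∈ {Hh PP, Hh Pp, hh PP, hh Pp}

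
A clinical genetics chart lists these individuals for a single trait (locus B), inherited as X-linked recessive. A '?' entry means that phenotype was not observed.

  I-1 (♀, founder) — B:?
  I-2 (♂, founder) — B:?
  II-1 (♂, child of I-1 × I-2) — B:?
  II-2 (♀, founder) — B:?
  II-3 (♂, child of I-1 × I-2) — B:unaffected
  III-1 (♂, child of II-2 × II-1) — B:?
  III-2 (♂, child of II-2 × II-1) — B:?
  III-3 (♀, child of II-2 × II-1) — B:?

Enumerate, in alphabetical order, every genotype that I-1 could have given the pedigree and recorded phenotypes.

B/I-1 ? ·: X^BX^B|X^BX^b
B/I-2 ? ·: X^BY|X^bY
B/II-1 ? I-1×I-2: X^BY|X^bY
B/II-2 ? ·: X^BX^B|X^BX^b|X^bX^b
B/II-3 un I-1×I-2: X^BY
B/III-1 ? II-2×II-1: X^BY|X^bY
B/III-2 ? II-2×II-1: X^BY|X^bY
B/III-3 ? II-2×II-1: X^BX^B|X^BX^b|X^bX^b
⇒ B over [I-1,I-2,II-1,II-2,II-3,III-1,III-2,III-3]: 60 consistent

I-1 ∈ {X^BX^B, X^BX^b}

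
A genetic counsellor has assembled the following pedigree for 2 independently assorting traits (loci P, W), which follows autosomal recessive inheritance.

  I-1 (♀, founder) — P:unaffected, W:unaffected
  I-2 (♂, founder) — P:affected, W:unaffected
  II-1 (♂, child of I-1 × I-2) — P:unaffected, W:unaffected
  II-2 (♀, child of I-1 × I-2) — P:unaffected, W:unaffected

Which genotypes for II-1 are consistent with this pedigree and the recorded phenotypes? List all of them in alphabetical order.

II-1 ∈ {Pp WW, Pp Ww}

P/I-1 un ·: PP|Pp
P/I-2 aff ·: pp
P/II-1 un I-1×I-2: Pp
P/II-2 un I-1×I-2: Pp
⇒ P over [I-1,I-2,II-1,II-2]: 2 consistent
W/I-1 un ·: WW|Ww
W/I-2 un ·: WW|Ww
W/II-1 un I-1×I-2: WW|Ww
W/II-2 un I-1×I-2: WW|Ww
⇒ W over [I-1,I-2,II-1,II-2]: 13 consistent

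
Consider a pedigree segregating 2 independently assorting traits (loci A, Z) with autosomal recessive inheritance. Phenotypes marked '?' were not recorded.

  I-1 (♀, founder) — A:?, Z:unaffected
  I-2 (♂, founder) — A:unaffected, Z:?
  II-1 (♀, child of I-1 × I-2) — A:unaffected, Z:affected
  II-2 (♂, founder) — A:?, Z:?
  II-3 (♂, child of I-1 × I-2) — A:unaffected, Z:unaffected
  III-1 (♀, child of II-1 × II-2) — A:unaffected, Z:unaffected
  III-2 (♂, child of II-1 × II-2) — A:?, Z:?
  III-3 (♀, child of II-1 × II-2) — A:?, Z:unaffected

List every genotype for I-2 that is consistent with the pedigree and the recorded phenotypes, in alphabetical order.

A/I-1 ? ·: AA|Aa|aa
A/I-2 un ·: AA|Aa
A/II-1 un I-1×I-2: AA|Aa
A/II-2 ? ·: AA|Aa|aa
A/II-3 un I-1×I-2: AA|Aa
A/III-1 un II-1×II-2: AA|Aa
A/III-2 ? II-1×II-2: AA|Aa|aa
A/III-3 ? II-1×II-2: AA|Aa|aa
⇒ A over [I-1,I-2,II-1,II-2,II-3,III-1,III-2,III-3]: 310 consistent
Z/I-1 un ·: Zz
Z/I-2 ? ·: Zz|zz
Z/II-1 aff I-1×I-2: zz
Z/II-2 ? ·: ZZ|Zz
Z/II-3 un I-1×I-2: ZZ|Zz
Z/III-1 un II-1×II-2: Zz
Z/III-2 ? II-1×II-2: Zz|zz
Z/III-3 un II-1×II-2: Zz
⇒ Z over [I-1,I-2,II-1,II-2,II-3,III-1,III-2,III-3]: 9 consistent

I-2 ∈ {AA Zz, AA zz, Aa Zz, Aa zz}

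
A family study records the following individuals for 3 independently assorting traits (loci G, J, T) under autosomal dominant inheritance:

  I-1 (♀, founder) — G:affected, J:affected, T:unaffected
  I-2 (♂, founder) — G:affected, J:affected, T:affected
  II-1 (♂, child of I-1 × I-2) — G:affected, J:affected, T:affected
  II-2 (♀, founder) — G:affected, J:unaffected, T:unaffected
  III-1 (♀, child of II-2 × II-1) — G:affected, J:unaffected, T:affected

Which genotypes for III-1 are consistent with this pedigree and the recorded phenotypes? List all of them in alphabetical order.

III-1 ∈ {GG jj Tt, Gg jj Tt}

G/I-1 aff ·: Gg|GG
G/I-2 aff ·: Gg|GG
G/II-1 aff I-1×I-2: Gg|GG
G/II-2 aff ·: Gg|GG
G/III-1 aff II-2×II-1: Gg|GG
⇒ G over [I-1,I-2,II-1,II-2,III-1]: 24 consistent
J/I-1 aff ·: Jj|JJ
J/I-2 aff ·: Jj|JJ
J/II-1 aff I-1×I-2: Jj
J/II-2 un ·: jj
J/III-1 un II-2×II-1: jj
⇒ J over [I-1,I-2,II-1,II-2,III-1]: 3 consistent
T/I-1 un ·: tt
T/I-2 aff ·: Tt|TT
T/II-1 aff I-1×I-2: Tt
T/II-2 un ·: tt
T/III-1 aff II-2×II-1: Tt
⇒ T over [I-1,I-2,II-1,II-2,III-1]: 2 consistent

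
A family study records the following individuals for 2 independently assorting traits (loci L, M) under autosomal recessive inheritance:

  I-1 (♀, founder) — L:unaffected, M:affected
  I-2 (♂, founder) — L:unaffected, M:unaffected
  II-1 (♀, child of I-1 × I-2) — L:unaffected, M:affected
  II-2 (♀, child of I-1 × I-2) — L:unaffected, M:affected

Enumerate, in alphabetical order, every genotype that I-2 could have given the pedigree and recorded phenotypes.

L/I-1 un ·: LL|Ll
L/I-2 un ·: LL|Ll
L/II-1 un I-1×I-2: LL|Ll
L/II-2 un I-1×I-2: LL|Ll
⇒ L over [I-1,I-2,II-1,II-2]: 13 consistent
M/I-1 aff ·: mm
M/I-2 un ·: Mm
M/II-1 aff I-1×I-2: mm
M/II-2 aff I-1×I-2: mm
⇒ M over [I-1,I-2,II-1,II-2]: 1 consistent

I-2 ∈ {LL Mm, Ll Mm}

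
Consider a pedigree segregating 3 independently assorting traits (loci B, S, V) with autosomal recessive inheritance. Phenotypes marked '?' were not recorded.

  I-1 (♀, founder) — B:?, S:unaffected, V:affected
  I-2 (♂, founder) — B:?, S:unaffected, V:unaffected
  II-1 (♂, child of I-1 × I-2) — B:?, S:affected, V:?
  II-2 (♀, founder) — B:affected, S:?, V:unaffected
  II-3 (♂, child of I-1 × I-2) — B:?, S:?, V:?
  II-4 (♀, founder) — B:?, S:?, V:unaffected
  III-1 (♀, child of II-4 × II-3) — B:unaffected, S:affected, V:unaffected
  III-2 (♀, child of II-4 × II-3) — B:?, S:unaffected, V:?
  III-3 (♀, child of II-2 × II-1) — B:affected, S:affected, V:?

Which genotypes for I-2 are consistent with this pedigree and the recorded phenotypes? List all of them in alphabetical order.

B/I-1 ? ·: BB|Bb|bb
B/I-2 ? ·: BB|Bb|bb
B/II-1 ? I-1×I-2: Bb|bb
B/II-2 aff ·: bb
B/II-3 ? I-1×I-2: BB|Bb|bb
B/II-4 ? ·: BB|Bb|bb
B/III-1 un II-4×II-3: BB|Bb
B/III-2 ? II-4×II-3: BB|Bb|bb
B/III-3 aff II-2×II-1: bb
⇒ B over [I-1,I-2,II-1,II-2,II-3,II-4,III-1,III-2,III-3]: 165 consistent
S/I-1 un ·: Ss
S/I-2 un ·: Ss
S/II-1 aff I-1×I-2: ss
S/II-2 ? ·: Ss|ss
S/II-3 ? I-1×I-2: Ss|ss
S/II-4 ? ·: Ss|ss
S/III-1 aff II-4×II-3: ss
S/III-2 un II-4×II-3: SS|Ss
S/III-3 aff II-2×II-1: ss
⇒ S over [I-1,I-2,II-1,II-2,II-3,II-4,III-1,III-2,III-3]: 8 consistent
V/I-1 aff ·: vv
V/I-2 un ·: VV|Vv
V/II-1 ? I-1×I-2: Vv|vv
V/II-2 un ·: VV|Vv
V/II-3 ? I-1×I-2: Vv|vv
V/II-4 un ·: VV|Vv
V/III-1 un II-4×II-3: VV|Vv
V/III-2 ? II-4×II-3: VV|Vv|vv
V/III-3 ? II-2×II-1: VV|Vv|vv
⇒ V over [I-1,I-2,II-1,II-2,II-3,II-4,III-1,III-2,III-3]: 154 consistent

I-2 ∈ {BB Ss VV, BB Ss Vv, Bb Ss VV, Bb Ss Vv, bb Ss VV, bb Ss Vv}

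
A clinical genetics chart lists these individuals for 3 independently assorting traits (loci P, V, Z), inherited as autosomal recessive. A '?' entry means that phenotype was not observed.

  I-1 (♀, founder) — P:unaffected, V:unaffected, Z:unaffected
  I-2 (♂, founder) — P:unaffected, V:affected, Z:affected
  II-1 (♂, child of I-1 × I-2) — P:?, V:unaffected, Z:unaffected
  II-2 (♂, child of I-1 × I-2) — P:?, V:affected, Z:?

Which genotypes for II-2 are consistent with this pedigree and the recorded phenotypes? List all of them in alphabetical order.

P/I-1 un ·: PP|Pp
P/I-2 un ·: PP|Pp
P/II-1 ? I-1×I-2: PP|Pp|pp
P/II-2 ? I-1×I-2: PP|Pp|pp
⇒ P over [I-1,I-2,II-1,II-2]: 18 consistent
V/I-1 un ·: Vv
V/I-2 aff ·: vv
V/II-1 un I-1×I-2: Vv
V/II-2 aff I-1×I-2: vv
⇒ V over [I-1,I-2,II-1,II-2]: 1 consistent
Z/I-1 un ·: ZZ|Zz
Z/I-2 aff ·: zz
Z/II-1 un I-1×I-2: Zz
Z/II-2 ? I-1×I-2: Zz|zz
⇒ Z over [I-1,I-2,II-1,II-2]: 3 consistent

II-2 ∈ {PP vv Zz, PP vv zz, Pp vv Zz, Pp vv zz, pp vv Zz, pp vv zz}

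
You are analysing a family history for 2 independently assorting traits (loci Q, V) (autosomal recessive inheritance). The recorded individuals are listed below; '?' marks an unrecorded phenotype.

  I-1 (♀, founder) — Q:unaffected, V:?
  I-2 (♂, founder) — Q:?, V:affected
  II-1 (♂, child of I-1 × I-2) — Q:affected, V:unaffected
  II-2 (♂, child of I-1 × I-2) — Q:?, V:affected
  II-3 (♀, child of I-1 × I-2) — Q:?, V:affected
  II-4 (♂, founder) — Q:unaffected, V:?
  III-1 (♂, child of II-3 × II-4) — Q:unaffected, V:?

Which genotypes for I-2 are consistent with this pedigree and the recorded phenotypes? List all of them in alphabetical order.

I-2 ∈ {Qq vv, qq vv}

Q/I-1 un ·: Qq
Q/I-2 ? ·: Qq|qq
Q/II-1 aff I-1×I-2: qq
Q/II-2 ? I-1×I-2: QQ|Qq|qq
Q/II-3 ? I-1×I-2: QQ|Qq|qq
Q/II-4 un ·: QQ|Qq
Q/III-1 un II-3×II-4: QQ|Qq
⇒ Q over [I-1,I-2,II-1,II-2,II-3,II-4,III-1]: 39 consistent
V/I-1 ? ·: Vv
V/I-2 aff ·: vv
V/II-1 un I-1×I-2: Vv
V/II-2 aff I-1×I-2: vv
V/II-3 aff I-1×I-2: vv
V/II-4 ? ·: VV|Vv|vv
V/III-1 ? II-3×II-4: Vv|vv
⇒ V over [I-1,I-2,II-1,II-2,II-3,II-4,III-1]: 4 consistent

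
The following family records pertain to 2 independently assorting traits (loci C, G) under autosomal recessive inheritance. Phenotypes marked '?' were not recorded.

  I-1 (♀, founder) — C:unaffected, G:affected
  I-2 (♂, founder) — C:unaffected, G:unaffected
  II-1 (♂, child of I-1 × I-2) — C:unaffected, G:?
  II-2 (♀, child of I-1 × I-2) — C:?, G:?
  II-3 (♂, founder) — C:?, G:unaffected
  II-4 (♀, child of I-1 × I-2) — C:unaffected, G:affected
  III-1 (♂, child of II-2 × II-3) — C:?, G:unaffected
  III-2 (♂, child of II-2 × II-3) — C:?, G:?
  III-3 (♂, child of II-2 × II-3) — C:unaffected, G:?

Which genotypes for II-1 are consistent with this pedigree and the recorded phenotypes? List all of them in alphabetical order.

C/I-1 un ·: CC|Cc
C/I-2 un ·: CC|Cc
C/II-1 un I-1×I-2: CC|Cc
C/II-2 ? I-1×I-2: CC|Cc|cc
C/II-3 ? ·: CC|Cc|cc
C/II-4 un I-1×I-2: CC|Cc
C/III-1 ? II-2×II-3: CC|Cc|cc
C/III-2 ? II-2×II-3: CC|Cc|cc
C/III-3 un II-2×II-3: CC|Cc
⇒ C over [I-1,I-2,II-1,II-2,II-3,II-4,III-1,III-2,III-3]: 510 consistent
G/I-1 aff ·: gg
G/I-2 un ·: Gg
G/II-1 ? I-1×I-2: Gg|gg
G/II-2 ? I-1×I-2: Gg|gg
G/II-3 un ·: GG|Gg
G/II-4 aff I-1×I-2: gg
G/III-1 un II-2×II-3: GG|Gg
G/III-2 ? II-2×II-3: GG|Gg|gg
G/III-3 ? II-2×II-3: GG|Gg|gg
⇒ G over [I-1,I-2,II-1,II-2,II-3,II-4,III-1,III-2,III-3]: 62 consistent

II-1 ∈ {CC Gg, CC gg, Cc Gg, Cc gg}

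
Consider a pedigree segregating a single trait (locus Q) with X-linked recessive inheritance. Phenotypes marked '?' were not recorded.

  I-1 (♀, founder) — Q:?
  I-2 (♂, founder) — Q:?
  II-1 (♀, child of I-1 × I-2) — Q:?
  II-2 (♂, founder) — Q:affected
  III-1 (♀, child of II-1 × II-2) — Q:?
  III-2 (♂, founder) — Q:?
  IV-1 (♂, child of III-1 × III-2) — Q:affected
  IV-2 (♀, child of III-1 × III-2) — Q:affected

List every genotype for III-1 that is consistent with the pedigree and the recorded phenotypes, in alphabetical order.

Q/I-1 ? ·: X^QX^Q|X^QX^q|X^qX^q
Q/I-2 ? ·: X^QY|X^qY
Q/II-1 ? I-1×I-2: X^QX^Q|X^QX^q|X^qX^q
Q/II-2 aff ·: X^qY
Q/III-1 ? II-1×II-2: X^QX^q|X^qX^q
Q/III-2 ? ·: X^qY
Q/IV-1 aff III-1×III-2: X^qY
Q/IV-2 aff III-1×III-2: X^qX^q
⇒ Q over [I-1,I-2,II-1,II-2,III-1,III-2,IV-1,IV-2]: 12 consistent

III-1 ∈ {X^QX^q, X^qX^q}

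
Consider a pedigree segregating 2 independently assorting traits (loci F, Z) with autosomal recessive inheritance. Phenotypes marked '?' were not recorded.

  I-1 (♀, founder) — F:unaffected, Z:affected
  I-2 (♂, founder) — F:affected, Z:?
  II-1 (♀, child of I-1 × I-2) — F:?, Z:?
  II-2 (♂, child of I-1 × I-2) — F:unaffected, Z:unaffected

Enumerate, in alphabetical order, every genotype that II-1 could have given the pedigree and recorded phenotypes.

F/I-1 un ·: FF|Ff
F/I-2 aff ·: ff
F/II-1 ? I-1×I-2: Ff|ff
F/II-2 un I-1×I-2: Ff
⇒ F over [I-1,I-2,II-1,II-2]: 3 consistent
Z/I-1 aff ·: zz
Z/I-2 ? ·: ZZ|Zz
Z/II-1 ? I-1×I-2: Zz|zz
Z/II-2 un I-1×I-2: Zz
⇒ Z over [I-1,I-2,II-1,II-2]: 3 consistent

II-1 ∈ {Ff Zz, Ff zz, ff Zz, ff zz}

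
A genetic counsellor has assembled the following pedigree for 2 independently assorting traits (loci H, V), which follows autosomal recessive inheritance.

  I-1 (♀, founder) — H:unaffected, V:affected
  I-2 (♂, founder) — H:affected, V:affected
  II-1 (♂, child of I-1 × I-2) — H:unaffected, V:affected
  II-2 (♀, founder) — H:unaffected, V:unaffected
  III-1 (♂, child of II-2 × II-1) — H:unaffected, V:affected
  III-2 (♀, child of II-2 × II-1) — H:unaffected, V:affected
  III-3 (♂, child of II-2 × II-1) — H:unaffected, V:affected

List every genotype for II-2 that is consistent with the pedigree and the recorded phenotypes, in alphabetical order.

II-2 ∈ {HH Vv, Hh Vv}

H/I-1 un ·: HH|Hh
H/I-2 aff ·: hh
H/II-1 un I-1×I-2: Hh
H/II-2 un ·: HH|Hh
H/III-1 un II-2×II-1: HH|Hh
H/III-2 un II-2×II-1: HH|Hh
H/III-3 un II-2×II-1: HH|Hh
⇒ H over [I-1,I-2,II-1,II-2,III-1,III-2,III-3]: 32 consistent
V/I-1 aff ·: vv
V/I-2 aff ·: vv
V/II-1 aff I-1×I-2: vv
V/II-2 un ·: Vv
V/III-1 aff II-2×II-1: vv
V/III-2 aff II-2×II-1: vv
V/III-3 aff II-2×II-1: vv
⇒ V over [I-1,I-2,II-1,II-2,III-1,III-2,III-3]: 1 consistent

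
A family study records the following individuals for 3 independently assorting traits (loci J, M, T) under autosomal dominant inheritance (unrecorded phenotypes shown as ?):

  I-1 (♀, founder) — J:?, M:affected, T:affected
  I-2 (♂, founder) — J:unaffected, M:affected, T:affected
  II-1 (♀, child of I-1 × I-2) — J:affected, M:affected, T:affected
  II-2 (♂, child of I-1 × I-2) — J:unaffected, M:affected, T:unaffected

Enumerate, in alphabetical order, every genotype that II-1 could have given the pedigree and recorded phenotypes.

II-1 ∈ {Jj MM TT, Jj MM Tt, Jj Mm TT, Jj Mm Tt}

J/I-1 ? ·: Jj
J/I-2 un ·: jj
J/II-1 aff I-1×I-2: Jj
J/II-2 un I-1×I-2: jj
⇒ J over [I-1,I-2,II-1,II-2]: 1 consistent
M/I-1 aff ·: Mm|MM
M/I-2 aff ·: Mm|MM
M/II-1 aff I-1×I-2: Mm|MM
M/II-2 aff I-1×I-2: Mm|MM
⇒ M over [I-1,I-2,II-1,II-2]: 13 consistent
T/I-1 aff ·: Tt
T/I-2 aff ·: Tt
T/II-1 aff I-1×I-2: Tt|TT
T/II-2 un I-1×I-2: tt
⇒ T over [I-1,I-2,II-1,II-2]: 2 consistent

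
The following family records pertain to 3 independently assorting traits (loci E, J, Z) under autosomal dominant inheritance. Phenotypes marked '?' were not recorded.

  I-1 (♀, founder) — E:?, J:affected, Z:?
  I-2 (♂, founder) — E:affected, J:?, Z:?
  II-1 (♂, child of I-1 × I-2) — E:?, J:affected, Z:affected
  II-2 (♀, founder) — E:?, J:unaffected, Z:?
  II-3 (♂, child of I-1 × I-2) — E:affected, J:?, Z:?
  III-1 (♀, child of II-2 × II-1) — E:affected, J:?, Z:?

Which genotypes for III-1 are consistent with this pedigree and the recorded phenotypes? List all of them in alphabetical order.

E/I-1 ? ·: ee|Ee|EE
E/I-2 aff ·: Ee|EE
E/II-1 ? I-1×I-2: ee|Ee|EE
E/II-2 ? ·: ee|Ee|EE
E/II-3 aff I-1×I-2: Ee|EE
E/III-1 aff II-2×II-1: Ee|EE
⇒ E over [I-1,I-2,II-1,II-2,II-3,III-1]: 74 consistent
J/I-1 aff ·: Jj|JJ
J/I-2 ? ·: jj|Jj|JJ
J/II-1 aff I-1×I-2: Jj|JJ
J/II-2 un ·: jj
J/II-3 ? I-1×I-2: jj|Jj|JJ
J/III-1 ? II-2×II-1: jj|Jj
⇒ J over [I-1,I-2,II-1,II-2,II-3,III-1]: 28 consistent
Z/I-1 ? ·: zz|Zz|ZZ
Z/I-2 ? ·: zz|Zz|ZZ
Z/II-1 aff I-1×I-2: Zz|ZZ
Z/II-2 ? ·: zz|Zz|ZZ
Z/II-3 ? I-1×I-2: zz|Zz|ZZ
Z/III-1 ? II-2×II-1: zz|Zz|ZZ
⇒ Z over [I-1,I-2,II-1,II-2,II-3,III-1]: 123 consistent

III-1 ∈ {EE Jj ZZ, EE Jj Zz, EE Jj zz, EE jj ZZ, EE jj Zz, EE jj zz, Ee Jj ZZ, Ee Jj Zz, Ee Jj zz, Ee jj ZZ, Ee jj Zz, Ee jj zz}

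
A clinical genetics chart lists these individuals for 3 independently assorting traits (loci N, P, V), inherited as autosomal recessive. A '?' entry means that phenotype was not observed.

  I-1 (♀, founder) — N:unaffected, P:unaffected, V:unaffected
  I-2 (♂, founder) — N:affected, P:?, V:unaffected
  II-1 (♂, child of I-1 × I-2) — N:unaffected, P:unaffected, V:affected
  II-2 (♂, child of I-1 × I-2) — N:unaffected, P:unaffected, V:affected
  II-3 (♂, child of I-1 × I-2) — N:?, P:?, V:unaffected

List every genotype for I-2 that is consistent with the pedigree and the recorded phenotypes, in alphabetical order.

I-2 ∈ {nn PP Vv, nn Pp Vv, nn pp Vv}

N/I-1 un ·: NN|Nn
N/I-2 aff ·: nn
N/II-1 un I-1×I-2: Nn
N/II-2 un I-1×I-2: Nn
N/II-3 ? I-1×I-2: Nn|nn
⇒ N over [I-1,I-2,II-1,II-2,II-3]: 3 consistent
P/I-1 un ·: PP|Pp
P/I-2 ? ·: PP|Pp|pp
P/II-1 un I-1×I-2: PP|Pp
P/II-2 un I-1×I-2: PP|Pp
P/II-3 ? I-1×I-2: PP|Pp|pp
⇒ P over [I-1,I-2,II-1,II-2,II-3]: 32 consistent
V/I-1 un ·: Vv
V/I-2 un ·: Vv
V/II-1 aff I-1×I-2: vv
V/II-2 aff I-1×I-2: vv
V/II-3 un I-1×I-2: VV|Vv
⇒ V over [I-1,I-2,II-1,II-2,II-3]: 2 consistent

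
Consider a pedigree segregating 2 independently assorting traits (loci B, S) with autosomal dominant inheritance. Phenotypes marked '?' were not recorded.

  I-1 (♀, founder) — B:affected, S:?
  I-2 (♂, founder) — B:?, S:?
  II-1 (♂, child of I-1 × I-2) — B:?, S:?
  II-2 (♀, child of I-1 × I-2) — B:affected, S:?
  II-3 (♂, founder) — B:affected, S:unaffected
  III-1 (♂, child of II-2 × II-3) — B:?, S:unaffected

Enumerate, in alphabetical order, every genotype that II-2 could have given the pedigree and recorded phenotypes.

B/I-1 aff ·: Bb|BB
B/I-2 ? ·: bb|Bb|BB
B/II-1 ? I-1×I-2: bb|Bb|BB
B/II-2 aff I-1×I-2: Bb|BB
B/II-3 aff ·: Bb|BB
B/III-1 ? II-2×II-3: bb|Bb|BB
⇒ B over [I-1,I-2,II-1,II-2,II-3,III-1]: 74 consistent
S/I-1 ? ·: ss|Ss|SS
S/I-2 ? ·: ss|Ss|SS
S/II-1 ? I-1×I-2: ss|Ss|SS
S/II-2 ? I-1×I-2: ss|Ss
S/II-3 un ·: ss
S/III-1 un II-2×II-3: ss
⇒ S over [I-1,I-2,II-1,II-2,II-3,III-1]: 21 consistent

II-2 ∈ {BB Ss, BB ss, Bb Ss, Bb ss}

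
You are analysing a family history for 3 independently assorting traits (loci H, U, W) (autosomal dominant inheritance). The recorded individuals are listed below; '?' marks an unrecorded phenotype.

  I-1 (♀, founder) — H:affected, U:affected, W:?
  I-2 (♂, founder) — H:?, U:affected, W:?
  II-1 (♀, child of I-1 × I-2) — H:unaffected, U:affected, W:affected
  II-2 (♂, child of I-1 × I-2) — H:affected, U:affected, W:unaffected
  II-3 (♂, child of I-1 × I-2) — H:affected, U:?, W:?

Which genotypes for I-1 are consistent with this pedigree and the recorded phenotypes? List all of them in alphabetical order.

H/I-1 aff ·: Hh
H/I-2 ? ·: hh|Hh
H/II-1 un I-1×I-2: hh
H/II-2 aff I-1×I-2: Hh|HH
H/II-3 aff I-1×I-2: Hh|HH
⇒ H over [I-1,I-2,II-1,II-2,II-3]: 5 consistent
U/I-1 aff ·: Uu|UU
U/I-2 aff ·: Uu|UU
U/II-1 aff I-1×I-2: Uu|UU
U/II-2 aff I-1×I-2: Uu|UU
U/II-3 ? I-1×I-2: uu|Uu|UU
⇒ U over [I-1,I-2,II-1,II-2,II-3]: 29 consistent
W/I-1 ? ·: ww|Ww
W/I-2 ? ·: ww|Ww
W/II-1 aff I-1×I-2: Ww|WW
W/II-2 un I-1×I-2: ww
W/II-3 ? I-1×I-2: ww|Ww|WW
⇒ W over [I-1,I-2,II-1,II-2,II-3]: 10 consistent

I-1 ∈ {Hh UU Ww, Hh UU ww, Hh Uu Ww, Hh Uu ww}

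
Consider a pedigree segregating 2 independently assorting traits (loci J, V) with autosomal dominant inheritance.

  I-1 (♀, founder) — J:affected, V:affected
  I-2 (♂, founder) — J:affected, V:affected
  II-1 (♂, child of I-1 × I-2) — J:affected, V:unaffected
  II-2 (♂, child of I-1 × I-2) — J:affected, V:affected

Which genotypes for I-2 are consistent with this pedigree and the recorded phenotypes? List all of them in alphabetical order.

I-2 ∈ {JJ Vv, Jj Vv}

J/I-1 aff ·: Jj|JJ
J/I-2 aff ·: Jj|JJ
J/II-1 aff I-1×I-2: Jj|JJ
J/II-2 aff I-1×I-2: Jj|JJ
⇒ J over [I-1,I-2,II-1,II-2]: 13 consistent
V/I-1 aff ·: Vv
V/I-2 aff ·: Vv
V/II-1 un I-1×I-2: vv
V/II-2 aff I-1×I-2: Vv|VV
⇒ V over [I-1,I-2,II-1,II-2]: 2 consistent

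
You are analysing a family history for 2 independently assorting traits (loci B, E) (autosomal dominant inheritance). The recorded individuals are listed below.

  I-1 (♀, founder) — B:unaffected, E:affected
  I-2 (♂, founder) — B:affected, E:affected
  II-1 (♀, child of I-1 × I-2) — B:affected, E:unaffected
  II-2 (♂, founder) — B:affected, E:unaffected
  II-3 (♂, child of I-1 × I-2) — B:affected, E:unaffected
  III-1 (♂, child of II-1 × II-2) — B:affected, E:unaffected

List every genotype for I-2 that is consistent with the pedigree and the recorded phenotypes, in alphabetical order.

I-2 ∈ {BB Ee, Bb Ee}

B/I-1 un ·: bb
B/I-2 aff ·: Bb|BB
B/II-1 aff I-1×I-2: Bb
B/II-2 aff ·: Bb|BB
B/II-3 aff I-1×I-2: Bb
B/III-1 aff II-1×II-2: Bb|BB
⇒ B over [I-1,I-2,II-1,II-2,II-3,III-1]: 8 consistent
E/I-1 aff ·: Ee
E/I-2 aff ·: Ee
E/II-1 un I-1×I-2: ee
E/II-2 un ·: ee
E/II-3 un I-1×I-2: ee
E/III-1 un II-1×II-2: ee
⇒ E over [I-1,I-2,II-1,II-2,II-3,III-1]: 1 consistent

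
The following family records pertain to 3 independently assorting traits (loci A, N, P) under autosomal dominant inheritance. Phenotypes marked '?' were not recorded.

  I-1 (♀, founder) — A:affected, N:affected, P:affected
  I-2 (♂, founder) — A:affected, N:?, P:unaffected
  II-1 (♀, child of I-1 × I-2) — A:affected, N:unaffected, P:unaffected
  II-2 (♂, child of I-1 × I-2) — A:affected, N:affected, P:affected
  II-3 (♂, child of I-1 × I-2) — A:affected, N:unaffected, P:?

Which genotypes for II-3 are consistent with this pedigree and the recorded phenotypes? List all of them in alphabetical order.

A/I-1 aff ·: Aa|AA
A/I-2 aff ·: Aa|AA
A/II-1 aff I-1×I-2: Aa|AA
A/II-2 aff I-1×I-2: Aa|AA
A/II-3 aff I-1×I-2: Aa|AA
⇒ A over [I-1,I-2,II-1,II-2,II-3]: 25 consistent
N/I-1 aff ·: Nn
N/I-2 ? ·: nn|Nn
N/II-1 un I-1×I-2: nn
N/II-2 aff I-1×I-2: Nn|NN
N/II-3 un I-1×I-2: nn
⇒ N over [I-1,I-2,II-1,II-2,II-3]: 3 consistent
P/I-1 aff ·: Pp
P/I-2 un ·: pp
P/II-1 un I-1×I-2: pp
P/II-2 aff I-1×I-2: Pp
P/II-3 ? I-1×I-2: pp|Pp
⇒ P over [I-1,I-2,II-1,II-2,II-3]: 2 consistent

II-3 ∈ {AA nn Pp, AA nn pp, Aa nn Pp, Aa nn pp}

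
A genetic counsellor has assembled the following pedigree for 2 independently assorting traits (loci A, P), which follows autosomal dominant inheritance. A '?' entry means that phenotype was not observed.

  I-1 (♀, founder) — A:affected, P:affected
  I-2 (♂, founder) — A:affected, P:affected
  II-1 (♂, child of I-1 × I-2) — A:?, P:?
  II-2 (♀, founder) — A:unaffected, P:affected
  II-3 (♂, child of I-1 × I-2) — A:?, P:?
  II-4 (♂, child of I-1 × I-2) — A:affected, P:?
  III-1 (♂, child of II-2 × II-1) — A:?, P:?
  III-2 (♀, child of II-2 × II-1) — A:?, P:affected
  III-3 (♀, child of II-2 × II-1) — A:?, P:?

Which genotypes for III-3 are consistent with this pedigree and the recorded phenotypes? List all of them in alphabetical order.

III-3 ∈ {Aa PP, Aa Pp, Aa pp, aa PP, aa Pp, aa pp}

A/I-1 aff ·: Aa|AA
A/I-2 aff ·: Aa|AA
A/II-1 ? I-1×I-2: aa|Aa|AA
A/II-2 un ·: aa
A/II-3 ? I-1×I-2: aa|Aa|AA
A/II-4 aff I-1×I-2: Aa|AA
A/III-1 ? II-2×II-1: aa|Aa
A/III-2 ? II-2×II-1: aa|Aa
A/III-3 ? II-2×II-1: aa|Aa
⇒ A over [I-1,I-2,II-1,II-2,II-3,II-4,III-1,III-2,III-3]: 133 consistent
P/I-1 aff ·: Pp|PP
P/I-2 aff ·: Pp|PP
P/II-1 ? I-1×I-2: pp|Pp|PP
P/II-2 aff ·: Pp|PP
P/II-3 ? I-1×I-2: pp|Pp|PP
P/II-4 ? I-1×I-2: pp|Pp|PP
P/III-1 ? II-2×II-1: pp|Pp|PP
P/III-2 aff II-2×II-1: Pp|PP
P/III-3 ? II-2×II-1: pp|Pp|PP
⇒ P over [I-1,I-2,II-1,II-2,II-3,II-4,III-1,III-2,III-3]: 649 consistent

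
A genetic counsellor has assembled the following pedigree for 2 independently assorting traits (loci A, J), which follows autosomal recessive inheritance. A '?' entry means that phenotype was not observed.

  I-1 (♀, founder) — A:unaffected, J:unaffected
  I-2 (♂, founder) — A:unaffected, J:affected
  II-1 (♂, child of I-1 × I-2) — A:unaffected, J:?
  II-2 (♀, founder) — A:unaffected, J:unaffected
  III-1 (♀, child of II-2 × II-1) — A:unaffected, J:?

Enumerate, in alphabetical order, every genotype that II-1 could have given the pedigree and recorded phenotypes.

II-1 ∈ {AA Jj, AA jj, Aa Jj, Aa jj}

A/I-1 un ·: AA|Aa
A/I-2 un ·: AA|Aa
A/II-1 un I-1×I-2: AA|Aa
A/II-2 un ·: AA|Aa
A/III-1 un II-2×II-1: AA|Aa
⇒ A over [I-1,I-2,II-1,II-2,III-1]: 24 consistent
J/I-1 un ·: JJ|Jj
J/I-2 aff ·: jj
J/II-1 ? I-1×I-2: Jj|jj
J/II-2 un ·: JJ|Jj
J/III-1 ? II-2×II-1: JJ|Jj|jj
⇒ J over [I-1,I-2,II-1,II-2,III-1]: 13 consistent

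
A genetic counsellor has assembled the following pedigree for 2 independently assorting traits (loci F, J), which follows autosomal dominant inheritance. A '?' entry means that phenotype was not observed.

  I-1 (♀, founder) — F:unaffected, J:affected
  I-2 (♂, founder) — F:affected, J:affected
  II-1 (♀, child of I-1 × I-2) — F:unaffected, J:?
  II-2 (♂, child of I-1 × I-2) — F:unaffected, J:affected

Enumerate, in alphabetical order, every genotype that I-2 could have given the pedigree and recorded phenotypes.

I-2 ∈ {Ff JJ, Ff Jj}

F/I-1 un ·: ff
F/I-2 aff ·: Ff
F/II-1 un I-1×I-2: ff
F/II-2 un I-1×I-2: ff
⇒ F over [I-1,I-2,II-1,II-2]: 1 consistent
J/I-1 aff ·: Jj|JJ
J/I-2 aff ·: Jj|JJ
J/II-1 ? I-1×I-2: jj|Jj|JJ
J/II-2 aff I-1×I-2: Jj|JJ
⇒ J over [I-1,I-2,II-1,II-2]: 15 consistent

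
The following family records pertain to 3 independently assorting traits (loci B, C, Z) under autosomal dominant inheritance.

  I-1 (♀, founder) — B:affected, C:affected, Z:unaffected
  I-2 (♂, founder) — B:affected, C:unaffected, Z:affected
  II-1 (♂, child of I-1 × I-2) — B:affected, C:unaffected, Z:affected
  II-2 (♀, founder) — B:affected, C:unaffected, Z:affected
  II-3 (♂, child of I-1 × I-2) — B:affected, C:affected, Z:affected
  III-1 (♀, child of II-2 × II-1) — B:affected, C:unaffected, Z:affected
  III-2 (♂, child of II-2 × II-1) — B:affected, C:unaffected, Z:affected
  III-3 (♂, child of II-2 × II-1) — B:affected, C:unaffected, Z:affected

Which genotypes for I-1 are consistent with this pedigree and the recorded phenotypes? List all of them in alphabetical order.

I-1 ∈ {BB Cc zz, Bb Cc zz}

B/I-1 aff ·: Bb|BB
B/I-2 aff ·: Bb|BB
B/II-1 aff I-1×I-2: Bb|BB
B/II-2 aff ·: Bb|BB
B/II-3 aff I-1×I-2: Bb|BB
B/III-1 aff II-2×II-1: Bb|BB
B/III-2 aff II-2×II-1: Bb|BB
B/III-3 aff II-2×II-1: Bb|BB
⇒ B over [I-1,I-2,II-1,II-2,II-3,III-1,III-2,III-3]: 159 consistent
C/I-1 aff ·: Cc
C/I-2 un ·: cc
C/II-1 un I-1×I-2: cc
C/II-2 un ·: cc
C/II-3 aff I-1×I-2: Cc
C/III-1 un II-2×II-1: cc
C/III-2 un II-2×II-1: cc
C/III-3 un II-2×II-1: cc
⇒ C over [I-1,I-2,II-1,II-2,II-3,III-1,III-2,III-3]: 1 consistent
Z/I-1 un ·: zz
Z/I-2 aff ·: Zz|ZZ
Z/II-1 aff I-1×I-2: Zz
Z/II-2 aff ·: Zz|ZZ
Z/II-3 aff I-1×I-2: Zz
Z/III-1 aff II-2×II-1: Zz|ZZ
Z/III-2 aff II-2×II-1: Zz|ZZ
Z/III-3 aff II-2×II-1: Zz|ZZ
⇒ Z over [I-1,I-2,II-1,II-2,II-3,III-1,III-2,III-3]: 32 consistent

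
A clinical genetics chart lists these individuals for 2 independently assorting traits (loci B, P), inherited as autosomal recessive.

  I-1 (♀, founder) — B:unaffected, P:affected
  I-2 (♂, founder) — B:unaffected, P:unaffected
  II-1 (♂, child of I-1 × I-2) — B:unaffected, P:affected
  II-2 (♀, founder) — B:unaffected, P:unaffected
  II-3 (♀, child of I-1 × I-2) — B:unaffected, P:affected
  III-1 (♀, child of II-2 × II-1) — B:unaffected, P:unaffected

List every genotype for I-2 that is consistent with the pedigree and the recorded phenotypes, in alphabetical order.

B/I-1 un ·: BB|Bb
B/I-2 un ·: BB|Bb
B/II-1 un I-1×I-2: BB|Bb
B/II-2 un ·: BB|Bb
B/II-3 un I-1×I-2: BB|Bb
B/III-1 un II-2×II-1: BB|Bb
⇒ B over [I-1,I-2,II-1,II-2,II-3,III-1]: 45 consistent
P/I-1 aff ·: pp
P/I-2 un ·: Pp
P/II-1 aff I-1×I-2: pp
P/II-2 un ·: PP|Pp
P/II-3 aff I-1×I-2: pp
P/III-1 un II-2×II-1: Pp
⇒ P over [I-1,I-2,II-1,II-2,II-3,III-1]: 2 consistent

I-2 ∈ {BB Pp, Bb Pp}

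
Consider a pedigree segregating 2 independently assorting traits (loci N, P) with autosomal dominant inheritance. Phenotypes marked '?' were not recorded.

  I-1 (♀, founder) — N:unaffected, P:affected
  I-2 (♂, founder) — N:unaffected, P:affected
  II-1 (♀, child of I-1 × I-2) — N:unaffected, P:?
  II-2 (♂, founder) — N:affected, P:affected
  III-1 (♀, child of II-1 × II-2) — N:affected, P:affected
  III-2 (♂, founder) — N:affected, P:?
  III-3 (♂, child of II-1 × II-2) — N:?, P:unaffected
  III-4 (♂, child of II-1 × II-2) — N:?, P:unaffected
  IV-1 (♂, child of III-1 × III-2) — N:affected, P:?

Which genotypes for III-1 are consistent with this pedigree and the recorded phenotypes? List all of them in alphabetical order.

N/I-1 un ·: nn
N/I-2 un ·: nn
N/II-1 un I-1×I-2: nn
N/II-2 aff ·: Nn|NN
N/III-1 aff II-1×II-2: Nn
N/III-2 aff ·: Nn|NN
N/III-3 ? II-1×II-2: nn|Nn
N/III-4 ? II-1×II-2: nn|Nn
N/IV-1 aff III-1×III-2: Nn|NN
⇒ N over [I-1,I-2,II-1,II-2,III-1,III-2,III-3,III-4,IV-1]: 20 consistent
P/I-1 aff ·: Pp|PP
P/I-2 aff ·: Pp|PP
P/II-1 ? I-1×I-2: pp|Pp
P/II-2 aff ·: Pp
P/III-1 aff II-1×II-2: Pp|PP
P/III-2 ? ·: pp|Pp|PP
P/III-3 un II-1×II-2: pp
P/III-4 un II-1×II-2: pp
P/IV-1 ? III-1×III-2: pp|Pp|PP
⇒ P over [I-1,I-2,II-1,II-2,III-1,III-2,III-3,III-4,IV-1]: 40 consistent

III-1 ∈ {Nn PP, Nn Pp}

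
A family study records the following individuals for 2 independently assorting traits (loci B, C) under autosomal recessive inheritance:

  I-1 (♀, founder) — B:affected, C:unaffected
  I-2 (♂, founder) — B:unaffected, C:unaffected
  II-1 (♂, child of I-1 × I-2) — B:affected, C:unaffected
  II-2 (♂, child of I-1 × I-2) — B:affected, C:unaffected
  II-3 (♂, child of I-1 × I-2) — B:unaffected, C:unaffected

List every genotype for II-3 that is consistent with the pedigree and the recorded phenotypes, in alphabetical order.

B/I-1 aff ·: bb
B/I-2 un ·: Bb
B/II-1 aff I-1×I-2: bb
B/II-2 aff I-1×I-2: bb
B/II-3 un I-1×I-2: Bb
⇒ B over [I-1,I-2,II-1,II-2,II-3]: 1 consistent
C/I-1 un ·: CC|Cc
C/I-2 un ·: CC|Cc
C/II-1 un I-1×I-2: CC|Cc
C/II-2 un I-1×I-2: CC|Cc
C/II-3 un I-1×I-2: CC|Cc
⇒ C over [I-1,I-2,II-1,II-2,II-3]: 25 consistent

II-3 ∈ {Bb CC, Bb Cc}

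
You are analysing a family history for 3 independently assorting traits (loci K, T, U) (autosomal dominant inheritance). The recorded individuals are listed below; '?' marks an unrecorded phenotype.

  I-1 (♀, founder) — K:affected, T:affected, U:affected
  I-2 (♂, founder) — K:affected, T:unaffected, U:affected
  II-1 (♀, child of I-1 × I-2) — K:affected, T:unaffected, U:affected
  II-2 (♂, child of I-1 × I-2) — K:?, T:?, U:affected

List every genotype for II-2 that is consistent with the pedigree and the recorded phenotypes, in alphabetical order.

II-2 ∈ {KK Tt UU, KK Tt Uu, KK tt UU, KK tt Uu, Kk Tt UU, Kk Tt Uu, Kk tt UU, Kk tt Uu, kk Tt UU, kk Tt Uu, kk tt UU, kk tt Uu}

K/I-1 aff ·: Kk|KK
K/I-2 aff ·: Kk|KK
K/II-1 aff I-1×I-2: Kk|KK
K/II-2 ? I-1×I-2: kk|Kk|KK
⇒ K over [I-1,I-2,II-1,II-2]: 15 consistent
T/I-1 aff ·: Tt
T/I-2 un ·: tt
T/II-1 un I-1×I-2: tt
T/II-2 ? I-1×I-2: tt|Tt
⇒ T over [I-1,I-2,II-1,II-2]: 2 consistent
U/I-1 aff ·: Uu|UU
U/I-2 aff ·: Uu|UU
U/II-1 aff I-1×I-2: Uu|UU
U/II-2 aff I-1×I-2: Uu|UU
⇒ U over [I-1,I-2,II-1,II-2]: 13 consistent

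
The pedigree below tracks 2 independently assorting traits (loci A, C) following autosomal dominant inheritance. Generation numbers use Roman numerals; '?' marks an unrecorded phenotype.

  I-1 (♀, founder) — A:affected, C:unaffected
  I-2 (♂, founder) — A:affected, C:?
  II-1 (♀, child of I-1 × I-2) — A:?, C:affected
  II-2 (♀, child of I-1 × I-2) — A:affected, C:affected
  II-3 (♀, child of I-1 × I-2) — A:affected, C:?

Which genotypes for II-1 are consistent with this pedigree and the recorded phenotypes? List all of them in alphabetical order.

II-1 ∈ {AA Cc, Aa Cc, aa Cc}

A/I-1 aff ·: Aa|AA
A/I-2 aff ·: Aa|AA
A/II-1 ? I-1×I-2: aa|Aa|AA
A/II-2 aff I-1×I-2: Aa|AA
A/II-3 aff I-1×I-2: Aa|AA
⇒ A over [I-1,I-2,II-1,II-2,II-3]: 29 consistent
C/I-1 un ·: cc
C/I-2 ? ·: Cc|CC
C/II-1 aff I-1×I-2: Cc
C/II-2 aff I-1×I-2: Cc
C/II-3 ? I-1×I-2: cc|Cc
⇒ C over [I-1,I-2,II-1,II-2,II-3]: 3 consistent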